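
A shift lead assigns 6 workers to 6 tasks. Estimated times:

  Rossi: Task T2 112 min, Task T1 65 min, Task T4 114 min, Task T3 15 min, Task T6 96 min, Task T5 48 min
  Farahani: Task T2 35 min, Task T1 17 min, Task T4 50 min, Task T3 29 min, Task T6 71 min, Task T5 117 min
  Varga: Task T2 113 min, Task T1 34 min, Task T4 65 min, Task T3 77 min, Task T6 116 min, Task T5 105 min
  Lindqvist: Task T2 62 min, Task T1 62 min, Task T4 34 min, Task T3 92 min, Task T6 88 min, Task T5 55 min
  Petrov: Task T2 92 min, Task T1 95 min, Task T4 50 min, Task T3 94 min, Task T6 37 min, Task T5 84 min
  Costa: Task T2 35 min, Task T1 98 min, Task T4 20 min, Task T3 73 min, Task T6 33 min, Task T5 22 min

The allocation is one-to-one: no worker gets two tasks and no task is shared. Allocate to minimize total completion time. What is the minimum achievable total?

Min total: 177 min

Treat this as an assignment problem: match each worker to one task.
Optimal: Rossi→Task T3 (15 min), Farahani→Task T2 (35 min), Varga→Task T1 (34 min), Lindqvist→Task T4 (34 min), Petrov→Task T6 (37 min), Costa→Task T5 (22 min) — total 15+35+34+34+37+22 = 177 min.
Next-best assignment: Rossi→Task T3, Farahani→Task T2, Varga→Task T1, Lindqvist→Task T5, Petrov→Task T6, Costa→Task T4 = 196 min.
Swapping Rossi↔Lindqvist (Rossi→Task T4 114 min, Lindqvist→Task T3 92 min) adds 157.
Every other assignment is strictly worse.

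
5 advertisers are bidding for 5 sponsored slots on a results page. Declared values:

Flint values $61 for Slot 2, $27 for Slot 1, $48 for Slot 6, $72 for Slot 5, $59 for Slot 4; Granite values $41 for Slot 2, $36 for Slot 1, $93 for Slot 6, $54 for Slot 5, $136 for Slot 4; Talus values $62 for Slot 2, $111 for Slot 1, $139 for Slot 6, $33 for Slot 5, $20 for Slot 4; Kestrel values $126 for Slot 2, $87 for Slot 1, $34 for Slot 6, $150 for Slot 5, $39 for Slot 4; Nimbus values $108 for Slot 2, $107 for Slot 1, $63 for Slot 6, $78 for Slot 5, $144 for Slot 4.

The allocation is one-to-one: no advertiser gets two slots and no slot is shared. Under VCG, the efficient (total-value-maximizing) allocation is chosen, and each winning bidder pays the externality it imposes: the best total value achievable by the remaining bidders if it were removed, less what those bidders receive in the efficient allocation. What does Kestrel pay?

Efficient allocation: Flint→Slot 2 ($61), Granite→Slot 4 ($136), Talus→Slot 6 ($139), Kestrel→Slot 5 ($150), Nimbus→Slot 1 ($107); total welfare W = $593.
Kestrel receives Slot 5 at value $150, so the others get W − 150 = $443.
Without Kestrel: best allocation of the remaining 4 bidders over all 5 slots is Flint→Slot 5 ($72), Granite→Slot 4 ($136), Talus→Slot 6 ($139), Nimbus→Slot 2 ($108), total $455.
VCG payment = (others' best without Kestrel) − (others' welfare with Kestrel) = 455 − 443 = $12.

Kestrel pays $12.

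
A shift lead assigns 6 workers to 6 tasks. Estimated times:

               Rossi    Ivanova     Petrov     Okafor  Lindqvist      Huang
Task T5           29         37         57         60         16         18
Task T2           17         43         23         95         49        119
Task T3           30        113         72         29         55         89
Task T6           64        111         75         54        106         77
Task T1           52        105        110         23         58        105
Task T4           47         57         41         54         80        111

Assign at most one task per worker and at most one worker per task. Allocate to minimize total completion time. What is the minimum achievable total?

Optimal: Rossi→Task T3 (30 min), Ivanova→Task T4 (57 min), Petrov→Task T2 (23 min), Okafor→Task T1 (23 min), Lindqvist→Task T5 (16 min), Huang→Task T6 (77 min) — total 30+57+23+23+16+77 = 226 min.
Row-greedy (each worker in turn takes its cheapest remaining task) gives 250 min, worse by 24.
Checked against all permutations: 226 min is optimal.

Minimum total: 226 min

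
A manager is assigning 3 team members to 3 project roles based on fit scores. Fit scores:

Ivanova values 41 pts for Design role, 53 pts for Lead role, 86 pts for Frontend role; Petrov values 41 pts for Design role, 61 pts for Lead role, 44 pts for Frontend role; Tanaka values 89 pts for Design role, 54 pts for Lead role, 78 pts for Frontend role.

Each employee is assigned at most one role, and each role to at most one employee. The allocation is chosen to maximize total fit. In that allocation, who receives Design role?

Tanaka receives Design role.

Treat this as an assignment problem: match each employee to one role.
Optimal: Ivanova→Frontend role (86 pts), Petrov→Lead role (61 pts), Tanaka→Design role (89 pts) — total 86+61+89 = 236 pts.
Next-best assignment: Ivanova→Lead role, Petrov→Frontend role, Tanaka→Design role = 186 pts.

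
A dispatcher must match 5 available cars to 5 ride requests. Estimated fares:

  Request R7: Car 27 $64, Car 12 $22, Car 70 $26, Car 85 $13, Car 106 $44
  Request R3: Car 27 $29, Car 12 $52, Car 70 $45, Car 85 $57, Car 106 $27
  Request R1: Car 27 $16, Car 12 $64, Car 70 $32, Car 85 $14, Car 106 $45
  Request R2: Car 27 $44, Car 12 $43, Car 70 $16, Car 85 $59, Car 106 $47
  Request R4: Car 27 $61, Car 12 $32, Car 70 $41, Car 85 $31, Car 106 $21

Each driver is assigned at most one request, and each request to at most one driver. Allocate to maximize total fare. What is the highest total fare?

This is a one-to-one assignment (maximum-weight bipartite matching).
Optimal: Car 27→Request R7 ($64), Car 12→Request R1 ($64), Car 70→Request R4 ($41), Car 85→Request R3 ($57), Car 106→Request R2 ($47) — total 64+64+41+57+47 = $273.
Row-greedy (each driver in turn takes its best remaining request) gives $253, worse by 20.
Checked against all permutations: $273 is optimal.

Max total: $273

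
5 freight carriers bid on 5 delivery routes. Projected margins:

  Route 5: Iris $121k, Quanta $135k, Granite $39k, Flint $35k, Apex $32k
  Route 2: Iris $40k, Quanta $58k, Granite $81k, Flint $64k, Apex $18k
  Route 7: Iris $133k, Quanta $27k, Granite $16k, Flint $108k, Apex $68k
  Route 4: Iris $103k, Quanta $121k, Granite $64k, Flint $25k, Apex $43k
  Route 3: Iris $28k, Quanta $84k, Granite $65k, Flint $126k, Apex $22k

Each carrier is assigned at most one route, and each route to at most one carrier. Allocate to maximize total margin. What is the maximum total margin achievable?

Optimal: Iris→Route 7 ($133k), Quanta→Route 5 ($135k), Granite→Route 2 ($81k), Flint→Route 3 ($126k), Apex→Route 4 ($43k) — total 133+135+81+126+43 = $518k.

Maximum total: $518k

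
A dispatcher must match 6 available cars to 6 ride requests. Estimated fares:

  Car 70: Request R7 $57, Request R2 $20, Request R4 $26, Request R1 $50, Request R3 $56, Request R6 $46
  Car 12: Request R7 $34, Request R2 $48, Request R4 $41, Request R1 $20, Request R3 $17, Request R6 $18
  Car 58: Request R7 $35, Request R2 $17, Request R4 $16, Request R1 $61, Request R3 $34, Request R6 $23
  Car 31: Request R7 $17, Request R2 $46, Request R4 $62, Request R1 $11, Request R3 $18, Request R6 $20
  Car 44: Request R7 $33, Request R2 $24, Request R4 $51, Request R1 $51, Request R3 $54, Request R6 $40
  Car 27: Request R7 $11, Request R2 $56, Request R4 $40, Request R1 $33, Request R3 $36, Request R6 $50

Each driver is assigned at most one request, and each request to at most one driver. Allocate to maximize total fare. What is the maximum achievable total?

This is a one-to-one assignment (maximum-weight bipartite matching).
Optimal: Car 70→Request R7 ($57), Car 12→Request R2 ($48), Car 58→Request R1 ($61), Car 31→Request R4 ($62), Car 44→Request R3 ($54), Car 27→Request R6 ($50) — total 57+48+61+62+54+50 = $332.
Column-greedy (each request in turn goes to its best remaining driver) gives $308, worse by 24.
Next-best assignment: Car 70→Request R6, Car 12→Request R7, Car 58→Request R1, Car 31→Request R4, Car 44→Request R3, Car 27→Request R2 = $313.
Swapping Car 31↔Car 44 (Car 31→Request R3 $18, Car 44→Request R4 $51) loses 47.
Every other assignment is strictly worse.

Maximum total: $332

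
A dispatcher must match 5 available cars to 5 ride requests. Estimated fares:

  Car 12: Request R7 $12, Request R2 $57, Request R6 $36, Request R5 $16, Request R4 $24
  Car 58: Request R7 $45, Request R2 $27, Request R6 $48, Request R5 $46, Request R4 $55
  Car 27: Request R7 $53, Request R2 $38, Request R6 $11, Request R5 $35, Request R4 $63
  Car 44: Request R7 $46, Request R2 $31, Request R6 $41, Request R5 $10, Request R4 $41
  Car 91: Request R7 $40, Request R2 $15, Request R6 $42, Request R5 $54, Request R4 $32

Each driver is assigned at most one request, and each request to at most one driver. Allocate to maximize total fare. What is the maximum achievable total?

This is a one-to-one assignment (maximum-weight bipartite matching).
Optimal: Car 12→Request R2 ($57), Car 58→Request R6 ($48), Car 27→Request R4 ($63), Car 44→Request R7 ($46), Car 91→Request R5 ($54) — total 57+48+63+46+54 = $268.
Row-greedy (each driver in turn takes its best remaining request) gives $260, worse by 8.
Next-best assignment: Car 12→Request R2, Car 58→Request R7, Car 27→Request R4, Car 44→Request R6, Car 91→Request R5 = $260.
Swapping Car 91↔Car 27 (Car 91→Request R4 $32, Car 27→Request R5 $35) loses 50.

Max total: $268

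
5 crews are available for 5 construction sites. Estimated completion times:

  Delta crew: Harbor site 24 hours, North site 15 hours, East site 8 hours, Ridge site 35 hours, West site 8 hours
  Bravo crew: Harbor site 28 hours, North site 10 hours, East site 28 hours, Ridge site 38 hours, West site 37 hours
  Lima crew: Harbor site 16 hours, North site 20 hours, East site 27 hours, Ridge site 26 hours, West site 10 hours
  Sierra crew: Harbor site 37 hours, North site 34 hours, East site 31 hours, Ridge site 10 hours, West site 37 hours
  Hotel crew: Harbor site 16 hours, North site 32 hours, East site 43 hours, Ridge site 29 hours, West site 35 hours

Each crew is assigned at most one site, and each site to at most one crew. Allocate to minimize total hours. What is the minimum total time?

Min total: 54 hours

This is the linear assignment problem.
Optimal: Delta crew→East site (8 hours), Bravo crew→North site (10 hours), Lima crew→West site (10 hours), Sierra crew→Ridge site (10 hours), Hotel crew→Harbor site (16 hours) — total 8+10+10+10+16 = 54 hours.
Column-greedy (each site in turn goes to its cheapest remaining crew) gives 79 hours, worse by 25.
Next-best assignment: Delta crew→West site, Bravo crew→North site, Lima crew→East site, Sierra crew→Ridge site, Hotel crew→Harbor site = 71 hours.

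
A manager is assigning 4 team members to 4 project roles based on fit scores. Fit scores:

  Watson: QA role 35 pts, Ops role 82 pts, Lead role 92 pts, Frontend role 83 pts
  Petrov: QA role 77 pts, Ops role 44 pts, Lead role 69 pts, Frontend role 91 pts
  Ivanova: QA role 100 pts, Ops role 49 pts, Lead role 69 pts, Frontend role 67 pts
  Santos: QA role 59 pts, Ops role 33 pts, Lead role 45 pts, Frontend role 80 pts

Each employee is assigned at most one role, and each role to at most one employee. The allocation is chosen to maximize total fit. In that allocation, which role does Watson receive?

Watson receives Ops role.

Optimal: Watson→Ops role (82 pts), Petrov→Lead role (69 pts), Ivanova→QA role (100 pts), Santos→Frontend role (80 pts) — total 82+69+100+80 = 331 pts.
Max-entry greedy (repeatedly take the single best remaining cell) gives 316 pts, worse by 15.
Next-best assignment: Watson→Ops role, Petrov→Frontend role, Ivanova→QA role, Santos→Lead role = 318 pts.
Watson's own top role is Lead role (92 pts), but forcing Watson→Lead role and reassigning the rest optimally gives only 316 pts — worse by 15.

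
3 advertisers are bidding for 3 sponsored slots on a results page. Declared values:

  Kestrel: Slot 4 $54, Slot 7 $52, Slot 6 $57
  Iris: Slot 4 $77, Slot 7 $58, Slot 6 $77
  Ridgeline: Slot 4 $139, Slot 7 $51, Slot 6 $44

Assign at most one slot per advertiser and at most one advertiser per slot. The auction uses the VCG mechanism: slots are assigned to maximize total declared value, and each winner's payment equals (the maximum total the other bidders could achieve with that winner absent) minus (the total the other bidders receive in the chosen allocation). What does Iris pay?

Iris pays $5.

Efficient allocation: Kestrel→Slot 7 ($52), Iris→Slot 6 ($77), Ridgeline→Slot 4 ($139); total welfare W = $268.
Iris receives Slot 6 at value $77, so the others get W − 77 = $191.
Without Iris: best allocation of the remaining 2 bidders over all 3 slots is Kestrel→Slot 6 ($57), Ridgeline→Slot 4 ($139), total $196.
VCG payment = (others' best without Iris) − (others' welfare with Iris) = 196 − 191 = $5.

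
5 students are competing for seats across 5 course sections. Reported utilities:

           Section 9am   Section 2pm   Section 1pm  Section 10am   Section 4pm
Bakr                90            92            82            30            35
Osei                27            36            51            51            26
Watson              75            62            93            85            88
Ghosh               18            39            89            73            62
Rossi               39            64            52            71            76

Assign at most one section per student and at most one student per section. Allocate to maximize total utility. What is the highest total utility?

Maximum total: 383 points

Treat this as an assignment problem: match each student to one section.
Optimal: Bakr→Section 2pm (92 points), Osei→Section 10am (51 points), Watson→Section 9am (75 points), Ghosh→Section 1pm (89 points), Rossi→Section 4pm (76 points) — total 92+51+75+89+76 = 383 points.
Column-greedy (each section in turn goes to its best remaining student) gives 346 points, worse by 37.
Next-best assignment: Bakr→Section 9am, Osei→Section 10am, Watson→Section 4pm, Ghosh→Section 1pm, Rossi→Section 2pm = 382 points.
Swapping Watson↔Osei (Watson→Section 10am 85 points, Osei→Section 9am 27 points) loses 14.
Checked against all permutations: 383 points is optimal.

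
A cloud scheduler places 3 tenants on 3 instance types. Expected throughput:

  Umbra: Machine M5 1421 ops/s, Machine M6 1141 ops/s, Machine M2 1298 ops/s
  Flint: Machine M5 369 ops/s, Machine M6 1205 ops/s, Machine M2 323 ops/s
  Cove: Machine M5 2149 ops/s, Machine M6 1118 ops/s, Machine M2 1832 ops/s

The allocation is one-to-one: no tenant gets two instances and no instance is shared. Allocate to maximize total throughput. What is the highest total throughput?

Max total: 4652 ops/s

Optimal: Umbra→Machine M2 (1298 ops/s), Flint→Machine M6 (1205 ops/s), Cove→Machine M5 (2149 ops/s) — total 1298+1205+2149 = 4652 ops/s.
Row-greedy (each tenant in turn takes its best remaining instance) gives 4458 ops/s, worse by 194.
Next-best assignment: Umbra→Machine M5, Flint→Machine M6, Cove→Machine M2 = 4458 ops/s.
Swapping Cove↔Umbra (Cove→Machine M2 1832 ops/s, Umbra→Machine M5 1421 ops/s) loses 194.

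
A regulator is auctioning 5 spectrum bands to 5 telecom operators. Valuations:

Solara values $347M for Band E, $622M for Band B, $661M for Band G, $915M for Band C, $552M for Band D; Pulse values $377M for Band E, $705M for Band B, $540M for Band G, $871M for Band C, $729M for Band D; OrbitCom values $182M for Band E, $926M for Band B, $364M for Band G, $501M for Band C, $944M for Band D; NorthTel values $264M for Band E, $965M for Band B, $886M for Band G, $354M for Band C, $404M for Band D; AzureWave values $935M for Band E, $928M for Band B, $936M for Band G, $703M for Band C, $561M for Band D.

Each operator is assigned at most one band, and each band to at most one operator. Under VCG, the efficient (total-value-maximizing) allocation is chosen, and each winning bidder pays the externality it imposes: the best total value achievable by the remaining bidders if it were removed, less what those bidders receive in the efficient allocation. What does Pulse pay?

Efficient allocation: Solara→Band C ($915M), Pulse→Band D ($729M), OrbitCom→Band B ($926M), NorthTel→Band G ($886M), AzureWave→Band E ($935M); total welfare W = $4391M.
Pulse receives Band D at value $729M, so the others get W − 729 = $3662M.
Without Pulse: best allocation of the remaining 4 bidders over all 5 bands is Solara→Band C ($915M), OrbitCom→Band D ($944M), NorthTel→Band B ($965M), AzureWave→Band G ($936M), total $3760M.
VCG payment = (others' best without Pulse) − (others' welfare with Pulse) = 3760 − 3662 = $98M.

Pulse pays $98M.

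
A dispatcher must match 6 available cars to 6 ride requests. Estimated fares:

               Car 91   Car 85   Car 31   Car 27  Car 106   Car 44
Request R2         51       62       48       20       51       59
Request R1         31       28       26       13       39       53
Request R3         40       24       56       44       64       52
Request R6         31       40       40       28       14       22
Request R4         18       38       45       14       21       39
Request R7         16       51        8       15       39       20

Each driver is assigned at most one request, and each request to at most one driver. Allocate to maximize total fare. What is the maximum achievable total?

Max total: $292

Optimal: Car 91→Request R2 ($51), Car 85→Request R7 ($51), Car 31→Request R4 ($45), Car 27→Request R6 ($28), Car 106→Request R3 ($64), Car 44→Request R1 ($53) — total 51+51+45+28+64+53 = $292.
Max-entry greedy (repeatedly take the single best remaining cell) gives $270, worse by 22.
Checked against all permutations: $292 is optimal.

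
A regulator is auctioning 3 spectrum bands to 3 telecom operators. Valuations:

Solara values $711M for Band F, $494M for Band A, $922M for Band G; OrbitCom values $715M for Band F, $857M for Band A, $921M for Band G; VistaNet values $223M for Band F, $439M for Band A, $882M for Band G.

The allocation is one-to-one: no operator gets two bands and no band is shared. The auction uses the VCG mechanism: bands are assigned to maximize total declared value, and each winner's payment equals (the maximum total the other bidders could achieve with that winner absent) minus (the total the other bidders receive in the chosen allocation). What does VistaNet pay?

Efficient allocation: Solara→Band F ($711M), OrbitCom→Band A ($857M), VistaNet→Band G ($882M); total welfare W = $2450M.
VistaNet receives Band G at value $882M, so the others get W − 882 = $1568M.
Without VistaNet: best allocation of the remaining 2 bidders over all 3 bands is Solara→Band G ($922M), OrbitCom→Band A ($857M), total $1779M.
VCG payment = (others' best without VistaNet) − (others' welfare with VistaNet) = 1779 − 1568 = $211M.

VistaNet pays $211M.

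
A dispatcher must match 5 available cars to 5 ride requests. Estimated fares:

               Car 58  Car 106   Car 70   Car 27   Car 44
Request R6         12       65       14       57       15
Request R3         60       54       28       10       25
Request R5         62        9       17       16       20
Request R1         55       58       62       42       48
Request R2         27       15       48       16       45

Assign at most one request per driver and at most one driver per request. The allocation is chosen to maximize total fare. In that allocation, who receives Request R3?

Car 106 receives Request R3.

Optimal: Car 58→Request R5 ($62), Car 106→Request R3 ($54), Car 70→Request R1 ($62), Car 27→Request R6 ($57), Car 44→Request R2 ($45) — total 62+54+62+57+45 = $280.
Row-greedy (each driver in turn takes its best remaining request) gives $230, worse by 50.
Next-best assignment: Car 58→Request R5, Car 106→Request R3, Car 70→Request R2, Car 27→Request R6, Car 44→Request R1 = $269.
Checked against all permutations: $280 is optimal.
Car 106's own top request is Request R6 ($65), but forcing Car 106→Request R6 and reassigning the rest optimally gives only $248 — worse by 32.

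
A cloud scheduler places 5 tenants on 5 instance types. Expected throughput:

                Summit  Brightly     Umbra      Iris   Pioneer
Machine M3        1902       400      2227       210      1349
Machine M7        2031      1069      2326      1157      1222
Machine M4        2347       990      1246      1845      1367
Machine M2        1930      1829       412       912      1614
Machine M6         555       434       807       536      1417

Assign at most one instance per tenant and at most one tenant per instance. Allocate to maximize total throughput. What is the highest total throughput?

Optimal: Summit→Machine M7 (2031 ops/s), Brightly→Machine M2 (1829 ops/s), Umbra→Machine M3 (2227 ops/s), Iris→Machine M4 (1845 ops/s), Pioneer→Machine M6 (1417 ops/s) — total 2031+1829+2227+1845+1417 = 9349 ops/s.
Row-greedy (each tenant in turn takes its best remaining instance) gives 8387 ops/s, worse by 962.
Swapping Iris↔Pioneer (Iris→Machine M6 536 ops/s, Pioneer→Machine M4 1367 ops/s) loses 1359.
Every other assignment is strictly worse.

Max total: 9349 ops/s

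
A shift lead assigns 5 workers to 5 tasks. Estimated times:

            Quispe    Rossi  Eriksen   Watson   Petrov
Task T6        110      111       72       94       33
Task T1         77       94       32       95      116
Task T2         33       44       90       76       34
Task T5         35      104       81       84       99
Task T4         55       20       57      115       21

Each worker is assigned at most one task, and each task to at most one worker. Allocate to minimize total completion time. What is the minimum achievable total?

Optimal: Quispe→Task T5 (35 min), Rossi→Task T4 (20 min), Eriksen→Task T1 (32 min), Watson→Task T2 (76 min), Petrov→Task T6 (33 min) — total 35+20+32+76+33 = 196 min.
Min-entry greedy (repeatedly take the single cheapest remaining cell) gives 202 min, worse by 6.
No other one-to-one assignment undercuts 196 min.

Minimum total: 196 min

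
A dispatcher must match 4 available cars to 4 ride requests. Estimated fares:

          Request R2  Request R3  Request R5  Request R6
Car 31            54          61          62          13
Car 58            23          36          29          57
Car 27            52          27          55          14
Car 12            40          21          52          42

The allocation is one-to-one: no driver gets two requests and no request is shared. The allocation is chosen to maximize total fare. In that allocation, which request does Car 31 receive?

Car 31 receives Request R3.

This is a one-to-one assignment (maximum-weight bipartite matching).
Optimal: Car 31→Request R3 ($61), Car 58→Request R6 ($57), Car 27→Request R2 ($52), Car 12→Request R5 ($52) — total 61+57+52+52 = $222.
Column-greedy (each request in turn goes to its best remaining driver) gives $187, worse by 35.
Swapping Car 58↔Car 12 (Car 58→Request R5 $29, Car 12→Request R6 $42) loses 38.
Car 31's own top request is Request R5 ($62), but forcing Car 31→Request R5 and reassigning the rest optimally gives only $192 — worse by 30.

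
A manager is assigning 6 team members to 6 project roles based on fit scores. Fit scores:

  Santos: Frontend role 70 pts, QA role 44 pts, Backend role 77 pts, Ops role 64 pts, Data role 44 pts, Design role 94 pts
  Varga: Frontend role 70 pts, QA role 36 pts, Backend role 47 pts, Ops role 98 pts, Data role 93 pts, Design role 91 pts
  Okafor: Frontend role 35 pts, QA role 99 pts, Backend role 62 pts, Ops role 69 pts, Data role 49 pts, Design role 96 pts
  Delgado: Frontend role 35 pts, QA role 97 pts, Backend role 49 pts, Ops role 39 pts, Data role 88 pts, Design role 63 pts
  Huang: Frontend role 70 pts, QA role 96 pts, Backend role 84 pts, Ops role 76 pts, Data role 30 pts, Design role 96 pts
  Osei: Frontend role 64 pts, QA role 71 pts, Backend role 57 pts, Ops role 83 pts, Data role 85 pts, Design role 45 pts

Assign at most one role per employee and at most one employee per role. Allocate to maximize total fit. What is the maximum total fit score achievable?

Maximum total: 530 pts

Treat this as an assignment problem: match each employee to one role.
Optimal: Santos→Frontend role (70 pts), Varga→Ops role (98 pts), Okafor→Design role (96 pts), Delgado→QA role (97 pts), Huang→Backend role (84 pts), Osei→Data role (85 pts) — total 70+98+96+97+84+85 = 530 pts.
No other one-to-one assignment exceeds 530 pts.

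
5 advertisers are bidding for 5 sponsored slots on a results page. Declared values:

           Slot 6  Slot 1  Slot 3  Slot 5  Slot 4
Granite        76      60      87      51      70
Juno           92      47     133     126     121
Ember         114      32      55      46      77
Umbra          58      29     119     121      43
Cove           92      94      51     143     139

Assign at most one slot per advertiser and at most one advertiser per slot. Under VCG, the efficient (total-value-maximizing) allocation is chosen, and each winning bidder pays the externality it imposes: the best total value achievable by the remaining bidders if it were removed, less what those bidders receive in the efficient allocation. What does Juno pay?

Efficient allocation: Granite→Slot 1 ($60), Juno→Slot 3 ($133), Ember→Slot 6 ($114), Umbra→Slot 5 ($121), Cove→Slot 4 ($139); total welfare W = $567.
Juno receives Slot 3 at value $133, so the others get W − 133 = $434.
Without Juno: best allocation of the remaining 4 bidders over all 5 slots is Granite→Slot 3 ($87), Ember→Slot 6 ($114), Umbra→Slot 5 ($121), Cove→Slot 4 ($139), total $461.
VCG payment = (others' best without Juno) − (others' welfare with Juno) = 461 − 434 = $27.

Juno pays $27.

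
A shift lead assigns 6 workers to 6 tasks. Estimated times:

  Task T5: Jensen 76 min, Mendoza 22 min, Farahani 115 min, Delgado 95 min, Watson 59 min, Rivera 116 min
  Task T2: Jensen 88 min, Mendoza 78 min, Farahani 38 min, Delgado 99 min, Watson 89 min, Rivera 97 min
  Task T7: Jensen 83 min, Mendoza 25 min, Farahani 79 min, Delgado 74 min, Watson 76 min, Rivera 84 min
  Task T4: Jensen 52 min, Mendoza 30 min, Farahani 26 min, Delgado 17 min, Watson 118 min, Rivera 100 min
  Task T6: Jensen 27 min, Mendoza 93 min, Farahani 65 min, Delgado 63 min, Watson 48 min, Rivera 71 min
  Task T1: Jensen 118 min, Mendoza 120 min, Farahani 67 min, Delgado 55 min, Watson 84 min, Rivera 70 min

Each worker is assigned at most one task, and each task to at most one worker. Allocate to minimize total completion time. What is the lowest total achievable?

Minimum total: 236 min

Optimal: Jensen→Task T6 (27 min), Mendoza→Task T7 (25 min), Farahani→Task T2 (38 min), Delgado→Task T4 (17 min), Watson→Task T5 (59 min), Rivera→Task T1 (70 min) — total 27+25+38+17+59+70 = 236 min.
Column-greedy (each task in turn goes to its cheapest remaining worker) gives 304 min, worse by 68.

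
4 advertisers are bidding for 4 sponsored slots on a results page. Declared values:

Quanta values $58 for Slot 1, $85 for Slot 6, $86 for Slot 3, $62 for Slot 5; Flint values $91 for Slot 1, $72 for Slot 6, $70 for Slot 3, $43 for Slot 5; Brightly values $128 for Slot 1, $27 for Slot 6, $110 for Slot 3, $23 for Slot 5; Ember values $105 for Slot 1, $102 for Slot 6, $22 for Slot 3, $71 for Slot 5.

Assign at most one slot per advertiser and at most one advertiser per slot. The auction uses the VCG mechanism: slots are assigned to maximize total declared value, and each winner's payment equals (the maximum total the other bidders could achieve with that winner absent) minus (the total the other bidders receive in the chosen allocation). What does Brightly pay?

Efficient allocation: Quanta→Slot 5 ($62), Flint→Slot 1 ($91), Brightly→Slot 3 ($110), Ember→Slot 6 ($102); total welfare W = $365.
Brightly receives Slot 3 at value $110, so the others get W − 110 = $255.
Without Brightly: best allocation of the remaining 3 bidders over all 4 slots is Quanta→Slot 3 ($86), Flint→Slot 1 ($91), Ember→Slot 6 ($102), total $279.
VCG payment = (others' best without Brightly) − (others' welfare with Brightly) = 279 − 255 = $24.

Brightly pays $24.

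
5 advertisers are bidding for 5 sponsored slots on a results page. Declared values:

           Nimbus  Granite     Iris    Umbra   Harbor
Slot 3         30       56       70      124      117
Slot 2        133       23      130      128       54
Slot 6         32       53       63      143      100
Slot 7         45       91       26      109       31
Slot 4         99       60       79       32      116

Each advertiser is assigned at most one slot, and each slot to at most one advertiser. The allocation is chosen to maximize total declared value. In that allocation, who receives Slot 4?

Nimbus receives Slot 4.

This is a one-to-one assignment (maximum-weight bipartite matching).
Optimal: Nimbus→Slot 4 ($99), Granite→Slot 7 ($91), Iris→Slot 2 ($130), Umbra→Slot 6 ($143), Harbor→Slot 3 ($117) — total 99+91+130+143+117 = $580.
Column-greedy (each slot in turn goes to its best remaining advertiser) gives $527, worse by 53.
Next-best assignment: Nimbus→Slot 2, Granite→Slot 7, Iris→Slot 4, Umbra→Slot 6, Harbor→Slot 3 = $563.
Swapping Umbra↔Granite (Umbra→Slot 7 $109, Granite→Slot 6 $53) loses 72.
Nimbus's own top slot is Slot 2 ($133), but forcing Nimbus→Slot 2 and reassigning the rest optimally gives only $563 — worse by 17.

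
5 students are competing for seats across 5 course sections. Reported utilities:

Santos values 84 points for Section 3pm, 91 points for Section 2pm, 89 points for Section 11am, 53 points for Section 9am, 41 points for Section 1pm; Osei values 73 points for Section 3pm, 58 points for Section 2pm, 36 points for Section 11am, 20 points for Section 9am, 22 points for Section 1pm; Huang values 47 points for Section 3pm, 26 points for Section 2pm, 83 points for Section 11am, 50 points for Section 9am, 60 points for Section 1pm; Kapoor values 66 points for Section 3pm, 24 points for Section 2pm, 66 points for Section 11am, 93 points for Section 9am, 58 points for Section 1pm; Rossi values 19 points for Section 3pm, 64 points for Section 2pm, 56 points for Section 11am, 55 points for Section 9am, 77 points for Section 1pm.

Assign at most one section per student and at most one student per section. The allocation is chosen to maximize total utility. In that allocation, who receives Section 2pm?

This is a one-to-one assignment (maximum-weight bipartite matching).
Optimal: Santos→Section 2pm (91 points), Osei→Section 3pm (73 points), Huang→Section 11am (83 points), Kapoor→Section 9am (93 points), Rossi→Section 1pm (77 points) — total 91+73+83+93+77 = 417 points.
Column-greedy (each section in turn goes to its best remaining student) gives 346 points, worse by 71.
Next-best assignment: Santos→Section 3pm, Osei→Section 2pm, Huang→Section 11am, Kapoor→Section 9am, Rossi→Section 1pm = 395 points.
No other one-to-one assignment exceeds 417 points.

Santos receives Section 2pm.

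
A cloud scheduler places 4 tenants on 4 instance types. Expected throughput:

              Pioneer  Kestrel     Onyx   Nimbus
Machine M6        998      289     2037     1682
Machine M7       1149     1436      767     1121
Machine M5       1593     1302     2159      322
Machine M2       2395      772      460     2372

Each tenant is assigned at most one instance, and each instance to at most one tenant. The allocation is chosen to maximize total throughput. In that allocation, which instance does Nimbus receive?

This is a one-to-one assignment (maximum-weight bipartite matching).
Optimal: Pioneer→Machine M2 (2395 ops/s), Kestrel→Machine M7 (1436 ops/s), Onyx→Machine M5 (2159 ops/s), Nimbus→Machine M6 (1682 ops/s) — total 2395+1436+2159+1682 = 7672 ops/s.
Column-greedy (each instance in turn goes to its best remaining tenant) gives 7438 ops/s, worse by 234.
Next-best assignment: Pioneer→Machine M5, Kestrel→Machine M7, Onyx→Machine M6, Nimbus→Machine M2 = 7438 ops/s.
Nimbus's own top instance is Machine M2 (2372 ops/s), but forcing Nimbus→Machine M2 and reassigning the rest optimally gives only 7438 ops/s — worse by 234.

Nimbus receives Machine M6.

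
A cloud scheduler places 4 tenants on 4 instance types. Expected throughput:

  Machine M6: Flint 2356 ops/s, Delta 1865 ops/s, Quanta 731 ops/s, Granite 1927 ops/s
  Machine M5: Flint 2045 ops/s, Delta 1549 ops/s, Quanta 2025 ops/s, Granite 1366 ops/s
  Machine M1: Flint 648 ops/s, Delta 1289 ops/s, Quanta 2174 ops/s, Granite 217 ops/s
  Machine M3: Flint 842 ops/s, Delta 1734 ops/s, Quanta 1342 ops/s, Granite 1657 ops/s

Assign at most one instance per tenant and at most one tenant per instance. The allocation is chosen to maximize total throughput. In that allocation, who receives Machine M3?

Treat this as an assignment problem: match each tenant to one instance.
Optimal: Flint→Machine M5 (2045 ops/s), Delta→Machine M3 (1734 ops/s), Quanta→Machine M1 (2174 ops/s), Granite→Machine M6 (1927 ops/s) — total 2045+1734+2174+1927 = 7880 ops/s.
Next-best assignment: Flint→Machine M5, Delta→Machine M6, Quanta→Machine M1, Granite→Machine M3 = 7741 ops/s.
Swapping Quanta↔Granite (Quanta→Machine M6 731 ops/s, Granite→Machine M1 217 ops/s) loses 3153.
Delta's own top instance is Machine M6 (1865 ops/s), but forcing Delta→Machine M6 and reassigning the rest optimally gives only 7741 ops/s — worse by 139.

Delta receives Machine M3.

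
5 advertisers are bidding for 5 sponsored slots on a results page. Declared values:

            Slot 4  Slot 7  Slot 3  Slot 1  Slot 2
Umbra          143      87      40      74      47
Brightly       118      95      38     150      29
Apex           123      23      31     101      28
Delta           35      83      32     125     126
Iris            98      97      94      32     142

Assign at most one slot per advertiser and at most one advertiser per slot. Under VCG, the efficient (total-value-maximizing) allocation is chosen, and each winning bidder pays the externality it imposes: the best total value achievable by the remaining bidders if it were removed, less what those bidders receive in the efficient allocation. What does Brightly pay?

Brightly pays $47.

Efficient allocation: Umbra→Slot 7 ($87), Brightly→Slot 1 ($150), Apex→Slot 4 ($123), Delta→Slot 2 ($126), Iris→Slot 3 ($94); total welfare W = $580.
Brightly receives Slot 1 at value $150, so the others get W − 150 = $430.
Without Brightly: best allocation of the remaining 4 bidders over all 5 slots is Umbra→Slot 7 ($87), Apex→Slot 4 ($123), Delta→Slot 1 ($125), Iris→Slot 2 ($142), total $477.
VCG payment = (others' best without Brightly) − (others' welfare with Brightly) = 477 − 430 = $47.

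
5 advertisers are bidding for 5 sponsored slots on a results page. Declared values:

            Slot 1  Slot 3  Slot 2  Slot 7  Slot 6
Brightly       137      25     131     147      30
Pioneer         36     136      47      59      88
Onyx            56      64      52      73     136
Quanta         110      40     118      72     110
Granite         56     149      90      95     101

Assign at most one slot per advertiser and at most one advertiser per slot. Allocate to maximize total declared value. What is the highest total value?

Max total: $622

Optimal: Brightly→Slot 1 ($137), Pioneer→Slot 3 ($136), Onyx→Slot 6 ($136), Quanta→Slot 2 ($118), Granite→Slot 7 ($95) — total 137+136+136+118+95 = $622.
Column-greedy (each slot in turn goes to its best remaining advertiser) gives $565, worse by 57.
Next-best assignment: Brightly→Slot 7, Pioneer→Slot 3, Onyx→Slot 6, Quanta→Slot 1, Granite→Slot 2 = $619.
Swapping Onyx↔Quanta (Onyx→Slot 2 $52, Quanta→Slot 6 $110) loses 92.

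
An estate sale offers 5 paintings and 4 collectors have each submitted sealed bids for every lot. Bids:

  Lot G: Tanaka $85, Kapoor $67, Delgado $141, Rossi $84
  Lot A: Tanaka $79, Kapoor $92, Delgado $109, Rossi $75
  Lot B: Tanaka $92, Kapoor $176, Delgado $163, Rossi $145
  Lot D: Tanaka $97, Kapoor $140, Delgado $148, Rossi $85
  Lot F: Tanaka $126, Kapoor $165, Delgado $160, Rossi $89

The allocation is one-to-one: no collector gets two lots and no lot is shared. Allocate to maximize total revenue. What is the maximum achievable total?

Optimal: Tanaka→Lot F ($126), Kapoor→Lot D ($140), Delgado→Lot G ($141), Rossi→Lot B ($145) — total 126+140+141+145 = $552.
Column-greedy (each lot in turn goes to its best remaining collector) gives $475, worse by 77.
Next-best assignment: Tanaka→Lot D, Kapoor→Lot F, Delgado→Lot G, Rossi→Lot B = $548.
No other one-to-one assignment exceeds $552.

Max total: $552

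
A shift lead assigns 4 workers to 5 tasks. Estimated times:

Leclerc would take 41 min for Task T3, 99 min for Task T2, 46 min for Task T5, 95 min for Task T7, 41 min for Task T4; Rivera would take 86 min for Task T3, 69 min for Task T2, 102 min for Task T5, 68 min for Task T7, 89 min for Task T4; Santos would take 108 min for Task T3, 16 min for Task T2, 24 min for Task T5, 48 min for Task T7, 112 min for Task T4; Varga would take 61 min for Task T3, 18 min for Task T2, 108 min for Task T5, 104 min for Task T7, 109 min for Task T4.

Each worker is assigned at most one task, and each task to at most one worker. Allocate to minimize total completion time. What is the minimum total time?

This is a one-to-one assignment (minimum-cost bipartite matching).
Optimal: Leclerc→Task T3 (41 min), Rivera→Task T7 (68 min), Santos→Task T5 (24 min), Varga→Task T2 (18 min) — total 41+68+24+18 = 151 min.
Min-entry greedy (repeatedly take the single cheapest remaining cell) gives 233 min, worse by 82.
Swapping Santos↔Rivera (Santos→Task T7 48 min, Rivera→Task T5 102 min) adds 58.

Min total: 151 min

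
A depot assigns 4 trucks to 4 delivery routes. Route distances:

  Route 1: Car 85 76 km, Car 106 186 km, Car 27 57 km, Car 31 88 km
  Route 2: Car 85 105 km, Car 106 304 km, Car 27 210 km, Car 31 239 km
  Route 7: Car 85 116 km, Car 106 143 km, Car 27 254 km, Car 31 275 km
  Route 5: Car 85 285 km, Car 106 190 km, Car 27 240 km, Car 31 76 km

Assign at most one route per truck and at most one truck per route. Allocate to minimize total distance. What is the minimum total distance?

Optimal: Car 85→Route 2 (105 km), Car 106→Route 7 (143 km), Car 27→Route 1 (57 km), Car 31→Route 5 (76 km) — total 105+143+57+76 = 381 km.
Row-greedy (each truck in turn takes its cheapest remaining route) gives 505 km, worse by 124.
Every other assignment is strictly worse.

Min total: 381 km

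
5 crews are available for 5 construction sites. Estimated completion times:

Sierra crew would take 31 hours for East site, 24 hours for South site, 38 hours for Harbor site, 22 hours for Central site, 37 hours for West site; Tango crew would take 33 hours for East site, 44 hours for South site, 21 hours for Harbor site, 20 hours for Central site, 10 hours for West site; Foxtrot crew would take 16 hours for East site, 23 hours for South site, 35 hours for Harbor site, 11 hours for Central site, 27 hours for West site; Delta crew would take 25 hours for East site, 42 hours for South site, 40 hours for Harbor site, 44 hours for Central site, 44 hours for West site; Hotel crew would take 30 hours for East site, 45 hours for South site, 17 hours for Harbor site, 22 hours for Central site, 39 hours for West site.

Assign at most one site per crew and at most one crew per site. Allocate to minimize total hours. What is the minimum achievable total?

Min total: 87 hours

Optimal: Sierra crew→South site (24 hours), Tango crew→West site (10 hours), Foxtrot crew→Central site (11 hours), Delta crew→East site (25 hours), Hotel crew→Harbor site (17 hours) — total 24+10+11+25+17 = 87 hours.
Row-greedy (each crew in turn takes its cheapest remaining site) gives 133 hours, worse by 46.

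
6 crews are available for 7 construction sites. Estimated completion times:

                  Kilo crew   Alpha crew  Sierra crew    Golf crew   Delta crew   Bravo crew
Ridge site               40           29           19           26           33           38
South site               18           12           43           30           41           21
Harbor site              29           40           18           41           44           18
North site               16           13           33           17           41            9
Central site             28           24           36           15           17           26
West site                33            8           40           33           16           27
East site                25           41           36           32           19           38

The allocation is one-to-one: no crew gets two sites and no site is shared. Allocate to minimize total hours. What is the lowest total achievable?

Minimum total: 87 hours

Optimal: Kilo crew→South site (18 hours), Alpha crew→West site (8 hours), Sierra crew→Harbor site (18 hours), Golf crew→Central site (15 hours), Delta crew→East site (19 hours), Bravo crew→North site (9 hours) — total 18+8+18+15+19+9 = 87 hours.
Row-greedy (each crew in turn takes its cheapest remaining site) gives 97 hours, worse by 10.
Swapping Kilo crew↔Golf crew (Kilo crew→Central site 28 hours, Golf crew→South site 30 hours) adds 25.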